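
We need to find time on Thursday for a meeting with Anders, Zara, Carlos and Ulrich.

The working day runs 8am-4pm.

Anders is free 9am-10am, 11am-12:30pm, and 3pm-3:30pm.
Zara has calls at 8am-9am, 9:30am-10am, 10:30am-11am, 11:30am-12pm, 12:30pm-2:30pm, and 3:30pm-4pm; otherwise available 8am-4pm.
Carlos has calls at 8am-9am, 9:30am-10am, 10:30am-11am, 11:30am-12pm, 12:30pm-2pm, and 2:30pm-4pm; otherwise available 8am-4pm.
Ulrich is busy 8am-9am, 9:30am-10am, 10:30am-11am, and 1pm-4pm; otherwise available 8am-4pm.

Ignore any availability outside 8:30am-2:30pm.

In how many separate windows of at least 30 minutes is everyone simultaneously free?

Zara free within 08:00–16:00: 09:00–09:30, 10:00–10:30, 11:00–11:30, 12:00–12:30, 14:30–15:30.
Carlos free within 08:00–16:00: 09:00–09:30, 10:00–10:30, 11:00–11:30, 12:00–12:30, 14:00–14:30.
Ulrich free within 08:00–16:00: 09:00–09:30, 10:00–10:30, 11:00–13:00.
Anders ∩ Zara: 09:00–09:30, 11:00–11:30, 12:00–12:30, 15:00–15:30.
Anders ∩ Zara ∩ Carlos: 09:00–09:30, 11:00–11:30, 12:00–12:30.
Anders ∩ Zara ∩ Carlos ∩ Ulrich: 09:00–09:30, 11:00–11:30, 12:00–12:30.
Restricted to 08:30–14:30: 09:00–09:30, 11:00–11:30, 12:00–12:30.
Windows ≥ 30 min: 09:00–09:30, 11:00–11:30, 12:00–12:30.
That's 3 windows.

3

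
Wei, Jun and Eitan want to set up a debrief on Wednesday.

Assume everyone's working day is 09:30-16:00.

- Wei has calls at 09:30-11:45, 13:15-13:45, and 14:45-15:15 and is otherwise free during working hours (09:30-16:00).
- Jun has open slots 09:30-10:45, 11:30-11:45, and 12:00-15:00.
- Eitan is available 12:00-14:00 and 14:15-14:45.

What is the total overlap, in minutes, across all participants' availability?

120 minutes

Wei free within 09:30–16:00: 11:45–13:15, 13:45–14:45, 15:15–16:00.
Wei ∩ Jun: 12:00–13:15, 13:45–14:45.
Wei ∩ Jun ∩ Eitan: 12:00–13:15, 13:45–14:00, 14:15–14:45.
Total common minutes: 75 + 15 + 30 = 120.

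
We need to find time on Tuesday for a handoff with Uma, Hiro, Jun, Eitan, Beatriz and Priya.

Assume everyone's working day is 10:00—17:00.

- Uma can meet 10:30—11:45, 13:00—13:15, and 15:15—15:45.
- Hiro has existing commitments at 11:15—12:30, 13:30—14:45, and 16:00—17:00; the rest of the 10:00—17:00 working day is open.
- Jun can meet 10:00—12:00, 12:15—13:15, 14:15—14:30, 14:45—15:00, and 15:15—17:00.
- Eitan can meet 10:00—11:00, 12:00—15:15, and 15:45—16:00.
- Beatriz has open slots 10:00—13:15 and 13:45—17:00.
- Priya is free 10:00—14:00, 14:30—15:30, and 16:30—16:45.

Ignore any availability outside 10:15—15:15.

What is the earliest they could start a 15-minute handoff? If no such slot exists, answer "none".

10:30

Hiro free within 10:00–17:00: 10:00–11:15, 12:30–13:30, 14:45–16:00.
Uma ∩ Hiro: 10:30–11:15, 13:00–13:15, 15:15–15:45.
Uma ∩ Hiro ∩ Jun: 10:30–11:15, 13:00–13:15, 15:15–15:45.
Uma ∩ Hiro ∩ Jun ∩ Eitan: 10:30–11:00, 13:00–13:15.
Uma ∩ Hiro ∩ Jun ∩ Eitan ∩ Beatriz: 10:30–11:00, 13:00–13:15.
Uma ∩ Hiro ∩ Jun ∩ Eitan ∩ Beatriz ∩ Priya: 10:30–11:00, 13:00–13:15.
Restricted to 10:15–15:15: 10:30–11:00, 13:00–13:15.
Windows ≥ 15 min: 10:30–11:00, 13:00–13:15.
Earliest such window starts at 10:30.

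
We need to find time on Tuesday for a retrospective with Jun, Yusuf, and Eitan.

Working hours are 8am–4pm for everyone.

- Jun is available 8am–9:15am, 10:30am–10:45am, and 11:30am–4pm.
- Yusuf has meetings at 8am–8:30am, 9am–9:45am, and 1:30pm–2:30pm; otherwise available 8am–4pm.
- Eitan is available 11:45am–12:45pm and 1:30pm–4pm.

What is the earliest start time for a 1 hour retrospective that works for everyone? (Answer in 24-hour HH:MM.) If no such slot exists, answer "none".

11:45

Yusuf free within 08:00–16:00: 08:30–09:00, 09:45–13:30, 14:30–16:00.
Jun ∩ Yusuf: 08:30–09:00, 10:30–10:45, 11:30–13:30, 14:30–16:00.
Jun ∩ Yusuf ∩ Eitan: 11:45–12:45, 14:30–16:00.
Windows ≥ 60 min: 11:45–12:45, 14:30–16:00.
Earliest such window starts at 11:45.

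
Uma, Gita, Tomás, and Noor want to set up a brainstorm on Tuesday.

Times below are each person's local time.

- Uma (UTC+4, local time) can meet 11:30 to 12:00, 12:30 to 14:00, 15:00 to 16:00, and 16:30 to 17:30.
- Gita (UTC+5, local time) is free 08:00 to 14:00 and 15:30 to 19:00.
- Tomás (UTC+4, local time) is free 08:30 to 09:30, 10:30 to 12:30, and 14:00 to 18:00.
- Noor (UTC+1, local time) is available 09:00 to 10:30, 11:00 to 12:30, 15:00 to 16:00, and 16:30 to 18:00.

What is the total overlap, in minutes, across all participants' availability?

Uma → UTC: 07:30–08:00, 08:30–10:00, 11:00–12:00, 12:30–13:30.
Gita → UTC: 03:00–09:00, 10:30–14:00.
Tomás → UTC: 04:30–05:30, 06:30–08:30, 10:00–14:00.
Noor → UTC: 08:00–09:30, 10:00–11:30, 14:00–15:00, 15:30–17:00.
Uma ∩ Gita: 07:30–08:00, 08:30–09:00, 11:00–12:00, 12:30–13:30.
Uma ∩ Gita ∩ Tomás: 07:30–08:00, 11:00–12:00, 12:30–13:30.
Uma ∩ Gita ∩ Tomás ∩ Noor: 11:00–11:30.
Total common minutes: 30.

30 minutes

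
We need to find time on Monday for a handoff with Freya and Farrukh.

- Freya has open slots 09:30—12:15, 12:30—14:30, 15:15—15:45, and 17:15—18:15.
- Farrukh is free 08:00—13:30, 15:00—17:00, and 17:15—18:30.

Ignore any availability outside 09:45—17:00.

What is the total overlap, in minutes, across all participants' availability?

240 minutes

Freya ∩ Farrukh: 09:30–12:15, 12:30–13:30, 15:15–15:45, 17:15–18:15.
Restricted to 09:45–17:00: 09:45–12:15, 12:30–13:30, 15:15–15:45.
Total common minutes: 150 + 60 + 30 = 240.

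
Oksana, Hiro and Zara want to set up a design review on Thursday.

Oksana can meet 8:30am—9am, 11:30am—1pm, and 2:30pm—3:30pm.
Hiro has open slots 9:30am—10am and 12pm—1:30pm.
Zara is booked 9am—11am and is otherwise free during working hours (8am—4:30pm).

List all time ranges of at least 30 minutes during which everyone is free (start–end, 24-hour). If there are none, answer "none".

Zara free within 08:00–16:30: 08:00–09:00, 11:00–16:30.
Oksana ∩ Hiro: 12:00–13:00.
Oksana ∩ Hiro ∩ Zara: 12:00–13:00.
Windows ≥ 30 min: 12:00–13:00.

12:00–13:00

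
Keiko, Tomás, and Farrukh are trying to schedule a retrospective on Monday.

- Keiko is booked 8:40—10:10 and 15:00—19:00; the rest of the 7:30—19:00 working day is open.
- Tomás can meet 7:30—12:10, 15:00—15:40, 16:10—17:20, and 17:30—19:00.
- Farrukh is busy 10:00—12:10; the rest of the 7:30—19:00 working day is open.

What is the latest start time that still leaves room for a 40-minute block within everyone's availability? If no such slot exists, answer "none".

08:00

Keiko free within 07:30–19:00: 07:30–08:40, 10:10–15:00.
Farrukh free within 07:30–19:00: 07:30–10:00, 12:10–19:00.
Keiko ∩ Tomás: 07:30–08:40, 10:10–12:10.
Keiko ∩ Tomás ∩ Farrukh: 07:30–08:40.
Windows ≥ 40 min: 07:30–08:40.
Latest start in the last window 07:30–08:40 is 08:40 − 40 min = 08:00.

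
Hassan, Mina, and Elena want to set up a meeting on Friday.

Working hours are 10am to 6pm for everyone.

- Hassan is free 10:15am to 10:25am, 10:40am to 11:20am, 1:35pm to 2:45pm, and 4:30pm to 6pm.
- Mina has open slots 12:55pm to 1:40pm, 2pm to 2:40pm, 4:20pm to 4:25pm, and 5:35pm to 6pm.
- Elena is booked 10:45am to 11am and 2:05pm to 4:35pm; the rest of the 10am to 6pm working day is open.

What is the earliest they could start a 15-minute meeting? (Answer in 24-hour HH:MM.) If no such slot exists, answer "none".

17:35

Elena free within 10:00–18:00: 10:00–10:45, 11:00–14:05, 16:35–18:00.
Hassan ∩ Mina: 13:35–13:40, 14:00–14:40, 17:35–18:00.
Hassan ∩ Mina ∩ Elena: 13:35–13:40, 14:00–14:05, 17:35–18:00.
Windows ≥ 15 min: 17:35–18:00.
Earliest such window starts at 17:35.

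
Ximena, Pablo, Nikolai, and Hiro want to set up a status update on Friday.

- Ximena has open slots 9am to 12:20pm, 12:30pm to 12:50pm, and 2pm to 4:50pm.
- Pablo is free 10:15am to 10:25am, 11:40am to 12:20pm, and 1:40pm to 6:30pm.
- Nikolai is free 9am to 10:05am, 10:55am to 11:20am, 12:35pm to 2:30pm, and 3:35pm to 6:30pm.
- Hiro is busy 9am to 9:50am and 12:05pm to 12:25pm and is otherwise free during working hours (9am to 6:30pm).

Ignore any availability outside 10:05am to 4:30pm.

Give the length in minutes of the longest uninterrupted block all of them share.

Hiro free within 09:00–18:30: 09:50–12:05, 12:25–18:30.
Ximena ∩ Pablo: 10:15–10:25, 11:40–12:20, 14:00–16:50.
Ximena ∩ Pablo ∩ Nikolai: 14:00–14:30, 15:35–16:50.
Ximena ∩ Pablo ∩ Nikolai ∩ Hiro: 14:00–14:30, 15:35–16:50.
Restricted to 10:05–16:30: 14:00–14:30, 15:35–16:30.
Common window lengths: 30, 55 min; longest is 55.

55 minutes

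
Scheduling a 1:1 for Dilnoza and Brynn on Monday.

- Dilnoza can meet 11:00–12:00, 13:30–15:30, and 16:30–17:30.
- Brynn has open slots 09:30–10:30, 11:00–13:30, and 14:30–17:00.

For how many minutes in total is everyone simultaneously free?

Dilnoza ∩ Brynn: 11:00–12:00, 14:30–15:30, 16:30–17:00.
Total common minutes: 60 + 60 + 30 = 150.

150 minutes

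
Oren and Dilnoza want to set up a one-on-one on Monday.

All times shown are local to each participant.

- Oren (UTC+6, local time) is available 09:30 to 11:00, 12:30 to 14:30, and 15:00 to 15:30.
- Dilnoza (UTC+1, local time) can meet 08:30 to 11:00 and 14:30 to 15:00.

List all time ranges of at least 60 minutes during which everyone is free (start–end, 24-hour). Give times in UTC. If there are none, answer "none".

Oren → UTC: 03:30–05:00, 06:30–08:30, 09:00–09:30.
Dilnoza → UTC: 07:30–10:00, 13:30–14:00.
Oren ∩ Dilnoza: 07:30–08:30, 09:00–09:30.
Windows ≥ 60 min: 07:30–08:30.

07:30–08:30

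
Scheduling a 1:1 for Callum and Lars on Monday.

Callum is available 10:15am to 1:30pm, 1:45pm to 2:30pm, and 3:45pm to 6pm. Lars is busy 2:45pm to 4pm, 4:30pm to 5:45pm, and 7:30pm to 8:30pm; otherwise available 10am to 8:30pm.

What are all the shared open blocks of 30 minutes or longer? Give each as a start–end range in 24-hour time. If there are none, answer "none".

10:15–13:30, 13:45–14:30, 16:00–16:30

Lars free within 10:00–20:30: 10:00–14:45, 16:00–16:30, 17:45–19:30.
Callum ∩ Lars: 10:15–13:30, 13:45–14:30, 16:00–16:30, 17:45–18:00.
Windows ≥ 30 min: 10:15–13:30, 13:45–14:30, 16:00–16:30.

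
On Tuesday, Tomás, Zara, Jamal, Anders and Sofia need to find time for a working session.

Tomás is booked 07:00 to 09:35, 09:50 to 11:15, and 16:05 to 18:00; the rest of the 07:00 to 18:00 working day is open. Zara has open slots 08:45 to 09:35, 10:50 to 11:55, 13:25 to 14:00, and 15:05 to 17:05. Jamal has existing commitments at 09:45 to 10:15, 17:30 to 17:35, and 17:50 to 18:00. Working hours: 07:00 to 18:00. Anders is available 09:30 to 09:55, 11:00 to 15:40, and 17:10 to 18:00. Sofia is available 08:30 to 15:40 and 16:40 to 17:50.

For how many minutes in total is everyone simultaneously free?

Tomás free within 07:00–18:00: 09:35–09:50, 11:15–16:05.
Jamal free within 07:00–18:00: 07:00–09:45, 10:15–17:30, 17:35–17:50.
Tomás ∩ Zara: 11:15–11:55, 13:25–14:00, 15:05–16:05.
Tomás ∩ Zara ∩ Jamal: 11:15–11:55, 13:25–14:00, 15:05–16:05.
Tomás ∩ Zara ∩ Jamal ∩ Anders: 11:15–11:55, 13:25–14:00, 15:05–15:40.
Tomás ∩ Zara ∩ Jamal ∩ Anders ∩ Sofia: 11:15–11:55, 13:25–14:00, 15:05–15:40.
Total common minutes: 40 + 35 + 35 = 110.

110 minutes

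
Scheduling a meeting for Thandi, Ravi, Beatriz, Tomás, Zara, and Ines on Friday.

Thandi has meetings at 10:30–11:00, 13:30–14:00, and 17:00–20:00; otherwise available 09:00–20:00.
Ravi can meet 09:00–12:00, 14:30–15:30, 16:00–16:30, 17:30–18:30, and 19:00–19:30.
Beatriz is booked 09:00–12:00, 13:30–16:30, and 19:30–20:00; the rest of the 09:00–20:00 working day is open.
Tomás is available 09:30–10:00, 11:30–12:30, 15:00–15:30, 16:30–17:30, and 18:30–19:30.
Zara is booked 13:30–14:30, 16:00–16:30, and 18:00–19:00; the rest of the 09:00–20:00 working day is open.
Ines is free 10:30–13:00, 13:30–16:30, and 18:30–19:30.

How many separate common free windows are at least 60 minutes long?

Thandi free within 09:00–20:00: 09:00–10:30, 11:00–13:30, 14:00–17:00.
Beatriz free within 09:00–20:00: 12:00–13:30, 16:30–19:30.
Zara free within 09:00–20:00: 09:00–13:30, 14:30–16:00, 16:30–18:00, 19:00–20:00.
Thandi ∩ Ravi: 09:00–10:30, 11:00–12:00, 14:30–15:30, 16:00–16:30.
Thandi ∩ Ravi ∩ Beatriz: (none).
Thandi ∩ Ravi ∩ Beatriz ∩ Tomás: (none).
Thandi ∩ Ravi ∩ Beatriz ∩ Tomás ∩ Zara: (none).
Thandi ∩ Ravi ∩ Beatriz ∩ Tomás ∩ Zara ∩ Ines: (none).
Windows ≥ 60 min: (none).
That's 0 windows.

0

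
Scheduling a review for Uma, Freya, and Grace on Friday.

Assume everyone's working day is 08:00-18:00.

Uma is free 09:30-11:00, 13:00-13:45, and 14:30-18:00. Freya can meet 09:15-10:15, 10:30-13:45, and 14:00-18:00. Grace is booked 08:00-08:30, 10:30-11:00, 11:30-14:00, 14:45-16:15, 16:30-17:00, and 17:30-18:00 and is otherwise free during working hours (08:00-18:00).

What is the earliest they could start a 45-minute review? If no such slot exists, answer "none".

Grace free within 08:00–18:00: 08:30–10:30, 11:00–11:30, 14:00–14:45, 16:15–16:30, 17:00–17:30.
Uma ∩ Freya: 09:30–10:15, 10:30–11:00, 13:00–13:45, 14:30–18:00.
Uma ∩ Freya ∩ Grace: 09:30–10:15, 14:30–14:45, 16:15–16:30, 17:00–17:30.
Windows ≥ 45 min: 09:30–10:15.
Earliest such window starts at 09:30.

09:30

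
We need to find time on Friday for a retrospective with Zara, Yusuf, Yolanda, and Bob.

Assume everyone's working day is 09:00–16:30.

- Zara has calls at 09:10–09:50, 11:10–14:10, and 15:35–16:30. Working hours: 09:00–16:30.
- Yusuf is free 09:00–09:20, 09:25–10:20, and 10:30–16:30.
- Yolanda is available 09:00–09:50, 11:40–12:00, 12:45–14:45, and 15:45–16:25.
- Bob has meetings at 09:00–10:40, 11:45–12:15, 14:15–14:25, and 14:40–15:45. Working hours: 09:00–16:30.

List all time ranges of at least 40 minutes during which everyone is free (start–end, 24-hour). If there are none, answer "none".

none

Zara free within 09:00–16:30: 09:00–09:10, 09:50–11:10, 14:10–15:35.
Bob free within 09:00–16:30: 10:40–11:45, 12:15–14:15, 14:25–14:40, 15:45–16:30.
Zara ∩ Yusuf: 09:00–09:10, 09:50–10:20, 10:30–11:10, 14:10–15:35.
Zara ∩ Yusuf ∩ Yolanda: 09:00–09:10, 14:10–14:45.
Zara ∩ Yusuf ∩ Yolanda ∩ Bob: 14:10–14:15, 14:25–14:40.
Windows ≥ 40 min: (none).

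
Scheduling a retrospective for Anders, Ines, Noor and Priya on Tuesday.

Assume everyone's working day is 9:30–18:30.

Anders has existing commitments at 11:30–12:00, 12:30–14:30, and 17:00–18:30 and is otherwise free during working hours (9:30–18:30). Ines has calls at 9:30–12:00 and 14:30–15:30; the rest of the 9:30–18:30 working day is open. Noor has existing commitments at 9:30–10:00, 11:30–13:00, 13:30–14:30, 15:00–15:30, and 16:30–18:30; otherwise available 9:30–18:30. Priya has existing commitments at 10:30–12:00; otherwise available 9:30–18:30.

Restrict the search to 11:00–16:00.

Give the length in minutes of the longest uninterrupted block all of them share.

Anders free within 09:30–18:30: 09:30–11:30, 12:00–12:30, 14:30–17:00.
Ines free within 09:30–18:30: 12:00–14:30, 15:30–18:30.
Noor free within 09:30–18:30: 10:00–11:30, 13:00–13:30, 14:30–15:00, 15:30–16:30.
Priya free within 09:30–18:30: 09:30–10:30, 12:00–18:30.
Anders ∩ Ines: 12:00–12:30, 15:30–17:00.
Anders ∩ Ines ∩ Noor: 15:30–16:30.
Anders ∩ Ines ∩ Noor ∩ Priya: 15:30–16:30.
Restricted to 11:00–16:00: 15:30–16:00.
Single common window of 30 minutes.

30 minutes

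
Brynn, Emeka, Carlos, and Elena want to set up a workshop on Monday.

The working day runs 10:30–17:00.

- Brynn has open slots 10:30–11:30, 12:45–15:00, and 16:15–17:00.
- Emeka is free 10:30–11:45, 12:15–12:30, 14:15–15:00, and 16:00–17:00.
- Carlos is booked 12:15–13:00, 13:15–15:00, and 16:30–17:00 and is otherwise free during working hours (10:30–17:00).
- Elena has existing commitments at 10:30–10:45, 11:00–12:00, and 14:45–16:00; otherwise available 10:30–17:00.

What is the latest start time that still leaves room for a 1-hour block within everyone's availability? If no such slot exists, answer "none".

none

Carlos free within 10:30–17:00: 10:30–12:15, 13:00–13:15, 15:00–16:30.
Elena free within 10:30–17:00: 10:45–11:00, 12:00–14:45, 16:00–17:00.
Brynn ∩ Emeka: 10:30–11:30, 14:15–15:00, 16:15–17:00.
Brynn ∩ Emeka ∩ Carlos: 10:30–11:30, 16:15–16:30.
Brynn ∩ Emeka ∩ Carlos ∩ Elena: 10:45–11:00, 16:15–16:30.
Windows ≥ 60 min: (none).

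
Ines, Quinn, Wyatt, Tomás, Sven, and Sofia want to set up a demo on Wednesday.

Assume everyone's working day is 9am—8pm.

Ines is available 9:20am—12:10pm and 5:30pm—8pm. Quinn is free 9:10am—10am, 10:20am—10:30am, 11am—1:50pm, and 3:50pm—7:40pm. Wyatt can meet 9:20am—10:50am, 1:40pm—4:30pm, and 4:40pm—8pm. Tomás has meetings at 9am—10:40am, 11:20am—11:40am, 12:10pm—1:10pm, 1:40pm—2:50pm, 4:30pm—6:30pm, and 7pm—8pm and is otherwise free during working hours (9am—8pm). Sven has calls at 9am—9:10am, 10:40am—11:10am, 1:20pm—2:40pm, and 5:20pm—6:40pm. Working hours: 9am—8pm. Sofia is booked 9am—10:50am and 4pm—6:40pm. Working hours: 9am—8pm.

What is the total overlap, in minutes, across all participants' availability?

Tomás free within 09:00–20:00: 10:40–11:20, 11:40–12:10, 13:10–13:40, 14:50–16:30, 18:30–19:00.
Sven free within 09:00–20:00: 09:10–10:40, 11:10–13:20, 14:40–17:20, 18:40–20:00.
Sofia free within 09:00–20:00: 10:50–16:00, 18:40–20:00.
Ines ∩ Quinn: 09:20–10:00, 10:20–10:30, 11:00–12:10, 17:30–19:40.
Ines ∩ Quinn ∩ Wyatt: 09:20–10:00, 10:20–10:30, 17:30–19:40.
Ines ∩ Quinn ∩ Wyatt ∩ Tomás: 18:30–19:00.
Ines ∩ Quinn ∩ Wyatt ∩ Tomás ∩ Sven: 18:40–19:00.
Ines ∩ Quinn ∩ Wyatt ∩ Tomás ∩ Sven ∩ Sofia: 18:40–19:00.
Total common minutes: 20.

20 minutes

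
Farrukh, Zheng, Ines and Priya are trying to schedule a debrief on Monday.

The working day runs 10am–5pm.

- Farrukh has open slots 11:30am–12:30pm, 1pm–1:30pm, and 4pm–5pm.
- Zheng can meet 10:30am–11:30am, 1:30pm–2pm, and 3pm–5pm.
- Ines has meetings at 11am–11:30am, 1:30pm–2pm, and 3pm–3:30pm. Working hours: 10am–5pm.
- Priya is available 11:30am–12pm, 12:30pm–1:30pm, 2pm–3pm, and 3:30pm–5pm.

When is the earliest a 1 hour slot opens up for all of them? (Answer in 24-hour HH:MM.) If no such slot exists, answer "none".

Ines free within 10:00–17:00: 10:00–11:00, 11:30–13:30, 14:00–15:00, 15:30–17:00.
Farrukh ∩ Zheng: 16:00–17:00.
Farrukh ∩ Zheng ∩ Ines: 16:00–17:00.
Farrukh ∩ Zheng ∩ Ines ∩ Priya: 16:00–17:00.
Windows ≥ 60 min: 16:00–17:00.
Earliest such window starts at 16:00.

16:00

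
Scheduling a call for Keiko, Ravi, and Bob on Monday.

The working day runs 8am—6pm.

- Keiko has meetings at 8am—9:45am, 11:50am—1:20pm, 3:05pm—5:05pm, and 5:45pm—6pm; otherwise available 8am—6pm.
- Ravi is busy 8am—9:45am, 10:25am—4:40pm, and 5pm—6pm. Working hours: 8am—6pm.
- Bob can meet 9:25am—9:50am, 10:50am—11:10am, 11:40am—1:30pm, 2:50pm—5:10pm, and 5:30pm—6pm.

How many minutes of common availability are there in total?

5 minutes

Keiko free within 08:00–18:00: 09:45–11:50, 13:20–15:05, 17:05–17:45.
Ravi free within 08:00–18:00: 09:45–10:25, 16:40–17:00.
Keiko ∩ Ravi: 09:45–10:25.
Keiko ∩ Ravi ∩ Bob: 09:45–09:50.
Total common minutes: 5.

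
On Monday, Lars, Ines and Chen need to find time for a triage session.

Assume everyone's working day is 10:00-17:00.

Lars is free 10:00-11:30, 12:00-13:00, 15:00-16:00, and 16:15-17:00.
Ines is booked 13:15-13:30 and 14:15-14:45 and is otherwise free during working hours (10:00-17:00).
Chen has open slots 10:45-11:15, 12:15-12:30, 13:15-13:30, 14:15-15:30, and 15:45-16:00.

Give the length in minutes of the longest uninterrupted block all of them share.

30 minutes

Ines free within 10:00–17:00: 10:00–13:15, 13:30–14:15, 14:45–17:00.
Lars ∩ Ines: 10:00–11:30, 12:00–13:00, 15:00–16:00, 16:15–17:00.
Lars ∩ Ines ∩ Chen: 10:45–11:15, 12:15–12:30, 15:00–15:30, 15:45–16:00.
Common window lengths: 30, 15, 30, 15 min; longest is 30.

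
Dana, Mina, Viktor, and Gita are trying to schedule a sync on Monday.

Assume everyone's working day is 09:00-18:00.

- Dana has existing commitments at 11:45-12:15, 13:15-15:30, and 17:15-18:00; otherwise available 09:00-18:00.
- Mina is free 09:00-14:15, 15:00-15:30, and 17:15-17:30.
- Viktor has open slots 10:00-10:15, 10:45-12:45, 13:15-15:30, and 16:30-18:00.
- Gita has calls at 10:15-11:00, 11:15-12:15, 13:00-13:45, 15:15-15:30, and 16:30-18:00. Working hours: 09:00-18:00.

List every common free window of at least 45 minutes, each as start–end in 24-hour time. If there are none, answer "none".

Dana free within 09:00–18:00: 09:00–11:45, 12:15–13:15, 15:30–17:15.
Gita free within 09:00–18:00: 09:00–10:15, 11:00–11:15, 12:15–13:00, 13:45–15:15, 15:30–16:30.
Dana ∩ Mina: 09:00–11:45, 12:15–13:15.
Dana ∩ Mina ∩ Viktor: 10:00–10:15, 10:45–11:45, 12:15–12:45.
Dana ∩ Mina ∩ Viktor ∩ Gita: 10:00–10:15, 11:00–11:15, 12:15–12:45.
Windows ≥ 45 min: (none).

none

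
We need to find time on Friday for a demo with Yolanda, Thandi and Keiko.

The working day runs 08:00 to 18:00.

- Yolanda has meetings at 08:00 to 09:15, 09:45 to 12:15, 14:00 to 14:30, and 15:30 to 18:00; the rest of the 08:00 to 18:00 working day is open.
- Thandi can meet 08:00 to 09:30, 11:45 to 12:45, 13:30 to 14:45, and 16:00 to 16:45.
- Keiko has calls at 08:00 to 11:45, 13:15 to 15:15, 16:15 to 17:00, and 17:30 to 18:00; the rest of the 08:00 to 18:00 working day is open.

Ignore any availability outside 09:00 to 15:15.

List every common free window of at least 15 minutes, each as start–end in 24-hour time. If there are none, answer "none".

12:15–12:45

Yolanda free within 08:00–18:00: 09:15–09:45, 12:15–14:00, 14:30–15:30.
Keiko free within 08:00–18:00: 11:45–13:15, 15:15–16:15, 17:00–17:30.
Yolanda ∩ Thandi: 09:15–09:30, 12:15–12:45, 13:30–14:00, 14:30–14:45.
Yolanda ∩ Thandi ∩ Keiko: 12:15–12:45.
Restricted to 09:00–15:15: 12:15–12:45.
Windows ≥ 15 min: 12:15–12:45.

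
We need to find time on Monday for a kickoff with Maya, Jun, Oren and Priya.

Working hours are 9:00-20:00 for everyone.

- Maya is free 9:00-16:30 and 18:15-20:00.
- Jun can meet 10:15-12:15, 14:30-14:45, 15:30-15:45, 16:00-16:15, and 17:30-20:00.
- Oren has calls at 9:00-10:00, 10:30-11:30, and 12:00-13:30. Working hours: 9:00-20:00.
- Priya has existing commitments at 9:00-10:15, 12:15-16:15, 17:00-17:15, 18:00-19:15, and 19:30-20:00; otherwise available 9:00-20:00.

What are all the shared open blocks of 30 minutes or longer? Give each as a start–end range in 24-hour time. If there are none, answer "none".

Oren free within 09:00–20:00: 10:00–10:30, 11:30–12:00, 13:30–20:00.
Priya free within 09:00–20:00: 10:15–12:15, 16:15–17:00, 17:15–18:00, 19:15–19:30.
Maya ∩ Jun: 10:15–12:15, 14:30–14:45, 15:30–15:45, 16:00–16:15, 18:15–20:00.
Maya ∩ Jun ∩ Oren: 10:15–10:30, 11:30–12:00, 14:30–14:45, 15:30–15:45, 16:00–16:15, 18:15–20:00.
Maya ∩ Jun ∩ Oren ∩ Priya: 10:15–10:30, 11:30–12:00, 19:15–19:30.
Windows ≥ 30 min: 11:30–12:00.

11:30–12:00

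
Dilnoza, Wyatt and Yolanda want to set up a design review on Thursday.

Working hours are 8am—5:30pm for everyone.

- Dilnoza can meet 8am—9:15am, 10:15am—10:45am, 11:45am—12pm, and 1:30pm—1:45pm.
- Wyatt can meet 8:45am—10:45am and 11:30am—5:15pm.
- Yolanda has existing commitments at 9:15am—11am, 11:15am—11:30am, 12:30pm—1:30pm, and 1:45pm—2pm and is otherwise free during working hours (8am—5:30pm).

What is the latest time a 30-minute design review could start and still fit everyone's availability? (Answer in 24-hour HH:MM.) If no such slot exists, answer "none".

Yolanda free within 08:00–17:30: 08:00–09:15, 11:00–11:15, 11:30–12:30, 13:30–13:45, 14:00–17:30.
Dilnoza ∩ Wyatt: 08:45–09:15, 10:15–10:45, 11:45–12:00, 13:30–13:45.
Dilnoza ∩ Wyatt ∩ Yolanda: 08:45–09:15, 11:45–12:00, 13:30–13:45.
Windows ≥ 30 min: 08:45–09:15.
Latest start in the last window 08:45–09:15 is 09:15 − 30 min = 08:45.

08:45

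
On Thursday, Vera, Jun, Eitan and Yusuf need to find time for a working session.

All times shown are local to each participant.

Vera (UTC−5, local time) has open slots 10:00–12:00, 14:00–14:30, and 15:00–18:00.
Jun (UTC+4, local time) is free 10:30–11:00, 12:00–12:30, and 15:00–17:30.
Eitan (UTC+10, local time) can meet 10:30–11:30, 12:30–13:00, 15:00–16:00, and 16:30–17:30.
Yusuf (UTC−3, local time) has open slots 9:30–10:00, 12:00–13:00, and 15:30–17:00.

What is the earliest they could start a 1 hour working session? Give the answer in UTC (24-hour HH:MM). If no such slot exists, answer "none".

none

Vera → UTC: 15:00–17:00, 19:00–19:30, 20:00–23:00.
Jun → UTC: 06:30–07:00, 08:00–08:30, 11:00–13:30.
Eitan → UTC: 00:30–01:30, 02:30–03:00, 05:00–06:00, 06:30–07:30.
Yusuf → UTC: 12:30–13:00, 15:00–16:00, 18:30–20:00.
Vera ∩ Jun: (none).
Vera ∩ Jun ∩ Eitan: (none).
Vera ∩ Jun ∩ Eitan ∩ Yusuf: (none).
Windows ≥ 60 min: (none).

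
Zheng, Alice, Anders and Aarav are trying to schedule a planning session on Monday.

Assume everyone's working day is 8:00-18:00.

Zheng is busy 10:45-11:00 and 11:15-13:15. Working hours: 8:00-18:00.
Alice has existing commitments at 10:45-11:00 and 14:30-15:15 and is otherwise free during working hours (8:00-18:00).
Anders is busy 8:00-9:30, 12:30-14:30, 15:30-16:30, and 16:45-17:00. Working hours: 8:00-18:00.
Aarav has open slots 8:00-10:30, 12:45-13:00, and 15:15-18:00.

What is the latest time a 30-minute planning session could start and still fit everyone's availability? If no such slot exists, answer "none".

17:30

Zheng free within 08:00–18:00: 08:00–10:45, 11:00–11:15, 13:15–18:00.
Alice free within 08:00–18:00: 08:00–10:45, 11:00–14:30, 15:15–18:00.
Anders free within 08:00–18:00: 09:30–12:30, 14:30–15:30, 16:30–16:45, 17:00–18:00.
Zheng ∩ Alice: 08:00–10:45, 11:00–11:15, 13:15–14:30, 15:15–18:00.
Zheng ∩ Alice ∩ Anders: 09:30–10:45, 11:00–11:15, 15:15–15:30, 16:30–16:45, 17:00–18:00.
Zheng ∩ Alice ∩ Anders ∩ Aarav: 09:30–10:30, 15:15–15:30, 16:30–16:45, 17:00–18:00.
Windows ≥ 30 min: 09:30–10:30, 17:00–18:00.
Latest start in the last window 17:00–18:00 is 18:00 − 30 min = 17:30.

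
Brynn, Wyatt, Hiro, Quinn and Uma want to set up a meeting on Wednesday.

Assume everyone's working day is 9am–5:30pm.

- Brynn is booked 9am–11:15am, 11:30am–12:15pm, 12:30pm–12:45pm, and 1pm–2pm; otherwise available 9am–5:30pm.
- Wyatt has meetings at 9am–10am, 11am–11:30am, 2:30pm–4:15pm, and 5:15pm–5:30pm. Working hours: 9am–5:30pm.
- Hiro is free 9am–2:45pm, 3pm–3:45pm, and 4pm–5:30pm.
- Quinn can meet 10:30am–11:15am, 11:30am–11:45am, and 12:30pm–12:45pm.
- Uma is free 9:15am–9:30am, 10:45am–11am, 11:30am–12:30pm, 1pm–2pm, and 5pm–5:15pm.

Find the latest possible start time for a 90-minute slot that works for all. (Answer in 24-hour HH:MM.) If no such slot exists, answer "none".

none

Brynn free within 09:00–17:30: 11:15–11:30, 12:15–12:30, 12:45–13:00, 14:00–17:30.
Wyatt free within 09:00–17:30: 10:00–11:00, 11:30–14:30, 16:15–17:15.
Brynn ∩ Wyatt: 12:15–12:30, 12:45–13:00, 14:00–14:30, 16:15–17:15.
Brynn ∩ Wyatt ∩ Hiro: 12:15–12:30, 12:45–13:00, 14:00–14:30, 16:15–17:15.
Brynn ∩ Wyatt ∩ Hiro ∩ Quinn: (none).
Brynn ∩ Wyatt ∩ Hiro ∩ Quinn ∩ Uma: (none).
Windows ≥ 90 min: (none).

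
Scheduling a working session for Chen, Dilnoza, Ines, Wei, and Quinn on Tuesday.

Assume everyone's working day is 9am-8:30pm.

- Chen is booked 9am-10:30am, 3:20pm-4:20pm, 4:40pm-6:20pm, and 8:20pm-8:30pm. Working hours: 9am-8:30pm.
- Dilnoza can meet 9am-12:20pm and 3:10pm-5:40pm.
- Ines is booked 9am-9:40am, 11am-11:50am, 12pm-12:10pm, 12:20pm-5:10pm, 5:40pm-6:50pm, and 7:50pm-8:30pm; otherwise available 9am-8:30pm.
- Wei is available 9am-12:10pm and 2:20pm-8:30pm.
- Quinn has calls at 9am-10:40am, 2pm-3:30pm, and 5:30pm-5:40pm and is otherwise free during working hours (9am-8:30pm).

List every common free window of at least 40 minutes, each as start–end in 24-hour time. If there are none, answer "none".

Chen free within 09:00–20:30: 10:30–15:20, 16:20–16:40, 18:20–20:20.
Ines free within 09:00–20:30: 09:40–11:00, 11:50–12:00, 12:10–12:20, 17:10–17:40, 18:50–19:50.
Quinn free within 09:00–20:30: 10:40–14:00, 15:30–17:30, 17:40–20:30.
Chen ∩ Dilnoza: 10:30–12:20, 15:10–15:20, 16:20–16:40.
Chen ∩ Dilnoza ∩ Ines: 10:30–11:00, 11:50–12:00, 12:10–12:20.
Chen ∩ Dilnoza ∩ Ines ∩ Wei: 10:30–11:00, 11:50–12:00.
Chen ∩ Dilnoza ∩ Ines ∩ Wei ∩ Quinn: 10:40–11:00, 11:50–12:00.
Windows ≥ 40 min: (none).

none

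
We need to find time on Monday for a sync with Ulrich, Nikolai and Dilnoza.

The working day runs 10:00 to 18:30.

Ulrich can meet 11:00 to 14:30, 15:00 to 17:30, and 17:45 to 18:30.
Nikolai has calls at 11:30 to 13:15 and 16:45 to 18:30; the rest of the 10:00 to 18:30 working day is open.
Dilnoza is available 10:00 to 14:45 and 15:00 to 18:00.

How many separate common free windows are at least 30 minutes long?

Nikolai free within 10:00–18:30: 10:00–11:30, 13:15–16:45.
Ulrich ∩ Nikolai: 11:00–11:30, 13:15–14:30, 15:00–16:45.
Ulrich ∩ Nikolai ∩ Dilnoza: 11:00–11:30, 13:15–14:30, 15:00–16:45.
Windows ≥ 30 min: 11:00–11:30, 13:15–14:30, 15:00–16:45.
That's 3 windows.

3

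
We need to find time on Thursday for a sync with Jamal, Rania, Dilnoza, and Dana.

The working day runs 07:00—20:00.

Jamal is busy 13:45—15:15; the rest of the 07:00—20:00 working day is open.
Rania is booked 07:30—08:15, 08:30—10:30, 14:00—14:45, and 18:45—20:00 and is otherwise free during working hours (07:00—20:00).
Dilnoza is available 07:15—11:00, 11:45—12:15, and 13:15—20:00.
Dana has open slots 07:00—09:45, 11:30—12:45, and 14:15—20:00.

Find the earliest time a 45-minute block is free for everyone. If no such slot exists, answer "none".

Jamal free within 07:00–20:00: 07:00–13:45, 15:15–20:00.
Rania free within 07:00–20:00: 07:00–07:30, 08:15–08:30, 10:30–14:00, 14:45–18:45.
Jamal ∩ Rania: 07:00–07:30, 08:15–08:30, 10:30–13:45, 15:15–18:45.
Jamal ∩ Rania ∩ Dilnoza: 07:15–07:30, 08:15–08:30, 10:30–11:00, 11:45–12:15, 13:15–13:45, 15:15–18:45.
Jamal ∩ Rania ∩ Dilnoza ∩ Dana: 07:15–07:30, 08:15–08:30, 11:45–12:15, 15:15–18:45.
Windows ≥ 45 min: 15:15–18:45.
Earliest such window starts at 15:15.

15:15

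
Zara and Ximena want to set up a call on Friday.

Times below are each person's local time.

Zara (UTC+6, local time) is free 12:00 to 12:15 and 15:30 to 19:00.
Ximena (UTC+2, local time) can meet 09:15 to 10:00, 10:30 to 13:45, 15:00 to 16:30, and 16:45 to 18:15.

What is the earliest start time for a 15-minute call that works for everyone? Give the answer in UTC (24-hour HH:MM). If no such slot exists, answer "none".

Zara → UTC: 06:00–06:15, 09:30–13:00.
Ximena → UTC: 07:15–08:00, 08:30–11:45, 13:00–14:30, 14:45–16:15.
Zara ∩ Ximena: 09:30–11:45.
Windows ≥ 15 min: 09:30–11:45.
Earliest such window starts at 09:30.

09:30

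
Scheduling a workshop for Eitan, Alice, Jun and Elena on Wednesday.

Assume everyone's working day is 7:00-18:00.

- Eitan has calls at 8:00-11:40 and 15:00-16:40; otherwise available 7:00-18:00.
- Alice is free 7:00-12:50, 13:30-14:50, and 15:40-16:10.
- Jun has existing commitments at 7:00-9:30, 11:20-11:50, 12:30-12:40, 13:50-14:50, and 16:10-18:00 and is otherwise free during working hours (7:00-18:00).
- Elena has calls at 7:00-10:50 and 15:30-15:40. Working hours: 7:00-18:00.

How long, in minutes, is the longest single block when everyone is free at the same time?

Eitan free within 07:00–18:00: 07:00–08:00, 11:40–15:00, 16:40–18:00.
Jun free within 07:00–18:00: 09:30–11:20, 11:50–12:30, 12:40–13:50, 14:50–16:10.
Elena free within 07:00–18:00: 10:50–15:30, 15:40–18:00.
Eitan ∩ Alice: 07:00–08:00, 11:40–12:50, 13:30–14:50.
Eitan ∩ Alice ∩ Jun: 11:50–12:30, 12:40–12:50, 13:30–13:50.
Eitan ∩ Alice ∩ Jun ∩ Elena: 11:50–12:30, 12:40–12:50, 13:30–13:50.
Common window lengths: 40, 10, 20 min; longest is 40.

40 minutes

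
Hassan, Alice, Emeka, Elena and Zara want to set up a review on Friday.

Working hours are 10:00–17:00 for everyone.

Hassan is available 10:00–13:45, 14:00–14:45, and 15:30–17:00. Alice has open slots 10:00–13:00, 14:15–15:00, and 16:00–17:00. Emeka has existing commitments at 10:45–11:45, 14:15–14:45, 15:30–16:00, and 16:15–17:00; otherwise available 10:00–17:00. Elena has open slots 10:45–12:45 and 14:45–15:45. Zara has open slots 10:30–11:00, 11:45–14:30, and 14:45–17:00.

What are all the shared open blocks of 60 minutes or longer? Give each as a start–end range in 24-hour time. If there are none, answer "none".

11:45–12:45

Emeka free within 10:00–17:00: 10:00–10:45, 11:45–14:15, 14:45–15:30, 16:00–16:15.
Hassan ∩ Alice: 10:00–13:00, 14:15–14:45, 16:00–17:00.
Hassan ∩ Alice ∩ Emeka: 10:00–10:45, 11:45–13:00, 16:00–16:15.
Hassan ∩ Alice ∩ Emeka ∩ Elena: 11:45–12:45.
Hassan ∩ Alice ∩ Emeka ∩ Elena ∩ Zara: 11:45–12:45.
Windows ≥ 60 min: 11:45–12:45.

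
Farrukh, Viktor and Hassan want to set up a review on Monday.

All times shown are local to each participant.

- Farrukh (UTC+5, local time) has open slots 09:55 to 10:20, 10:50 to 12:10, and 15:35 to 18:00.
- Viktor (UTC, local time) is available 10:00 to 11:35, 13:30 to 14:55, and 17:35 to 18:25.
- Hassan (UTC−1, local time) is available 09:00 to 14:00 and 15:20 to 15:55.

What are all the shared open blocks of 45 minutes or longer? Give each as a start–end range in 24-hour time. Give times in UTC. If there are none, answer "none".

10:35–11:35

Farrukh → UTC: 04:55–05:20, 05:50–07:10, 10:35–13:00.
Viktor → UTC: 10:00–11:35, 13:30–14:55, 17:35–18:25.
Hassan → UTC: 10:00–15:00, 16:20–16:55.
Farrukh ∩ Viktor: 10:35–11:35.
Farrukh ∩ Viktor ∩ Hassan: 10:35–11:35.
Windows ≥ 45 min: 10:35–11:35.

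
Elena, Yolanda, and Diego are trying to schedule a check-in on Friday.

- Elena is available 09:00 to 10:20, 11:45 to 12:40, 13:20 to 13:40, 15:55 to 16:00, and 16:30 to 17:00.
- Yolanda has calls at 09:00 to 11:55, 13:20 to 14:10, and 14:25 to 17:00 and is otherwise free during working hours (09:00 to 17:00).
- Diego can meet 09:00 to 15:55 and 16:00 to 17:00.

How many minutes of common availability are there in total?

45 minutes

Yolanda free within 09:00–17:00: 11:55–13:20, 14:10–14:25.
Elena ∩ Yolanda: 11:55–12:40.
Elena ∩ Yolanda ∩ Diego: 11:55–12:40.
Total common minutes: 45.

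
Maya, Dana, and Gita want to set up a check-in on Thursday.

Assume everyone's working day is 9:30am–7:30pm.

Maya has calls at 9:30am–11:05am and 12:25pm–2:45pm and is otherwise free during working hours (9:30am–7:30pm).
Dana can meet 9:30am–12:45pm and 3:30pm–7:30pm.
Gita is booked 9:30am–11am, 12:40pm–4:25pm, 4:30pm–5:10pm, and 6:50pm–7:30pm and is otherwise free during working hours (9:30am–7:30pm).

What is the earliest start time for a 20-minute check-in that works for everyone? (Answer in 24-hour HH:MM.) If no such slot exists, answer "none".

Maya free within 09:30–19:30: 11:05–12:25, 14:45–19:30.
Gita free within 09:30–19:30: 11:00–12:40, 16:25–16:30, 17:10–18:50.
Maya ∩ Dana: 11:05–12:25, 15:30–19:30.
Maya ∩ Dana ∩ Gita: 11:05–12:25, 16:25–16:30, 17:10–18:50.
Windows ≥ 20 min: 11:05–12:25, 17:10–18:50.
Earliest such window starts at 11:05.

11:05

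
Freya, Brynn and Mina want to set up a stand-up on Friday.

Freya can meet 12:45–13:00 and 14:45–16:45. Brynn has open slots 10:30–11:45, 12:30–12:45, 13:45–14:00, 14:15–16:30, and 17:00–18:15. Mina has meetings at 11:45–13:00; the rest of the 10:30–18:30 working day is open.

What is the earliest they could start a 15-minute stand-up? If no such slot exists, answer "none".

14:45

Mina free within 10:30–18:30: 10:30–11:45, 13:00–18:30.
Freya ∩ Brynn: 14:45–16:30.
Freya ∩ Brynn ∩ Mina: 14:45–16:30.
Windows ≥ 15 min: 14:45–16:30.
Earliest such window starts at 14:45.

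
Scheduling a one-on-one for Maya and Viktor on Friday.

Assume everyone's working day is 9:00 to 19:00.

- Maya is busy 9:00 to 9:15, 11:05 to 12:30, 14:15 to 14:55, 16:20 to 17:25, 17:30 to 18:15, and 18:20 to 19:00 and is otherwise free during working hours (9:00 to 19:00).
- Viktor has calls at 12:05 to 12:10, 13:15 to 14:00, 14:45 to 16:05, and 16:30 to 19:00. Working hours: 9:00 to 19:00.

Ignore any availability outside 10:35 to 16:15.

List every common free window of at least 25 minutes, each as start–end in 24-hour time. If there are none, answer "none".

10:35–11:05, 12:30–13:15

Maya free within 09:00–19:00: 09:15–11:05, 12:30–14:15, 14:55–16:20, 17:25–17:30, 18:15–18:20.
Viktor free within 09:00–19:00: 09:00–12:05, 12:10–13:15, 14:00–14:45, 16:05–16:30.
Maya ∩ Viktor: 09:15–11:05, 12:30–13:15, 14:00–14:15, 16:05–16:20.
Restricted to 10:35–16:15: 10:35–11:05, 12:30–13:15, 14:00–14:15, 16:05–16:15.
Windows ≥ 25 min: 10:35–11:05, 12:30–13:15.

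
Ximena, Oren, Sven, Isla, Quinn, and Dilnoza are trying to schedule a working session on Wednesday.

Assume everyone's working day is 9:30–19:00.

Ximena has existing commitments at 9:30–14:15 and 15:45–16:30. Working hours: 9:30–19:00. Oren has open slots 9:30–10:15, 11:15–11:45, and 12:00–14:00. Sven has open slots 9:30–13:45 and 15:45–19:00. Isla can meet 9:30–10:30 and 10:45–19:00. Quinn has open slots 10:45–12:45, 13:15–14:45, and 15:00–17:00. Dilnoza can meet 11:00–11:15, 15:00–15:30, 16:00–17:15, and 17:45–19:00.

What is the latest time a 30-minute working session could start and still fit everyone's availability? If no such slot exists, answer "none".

none

Ximena free within 09:30–19:00: 14:15–15:45, 16:30–19:00.
Ximena ∩ Oren: (none).
Ximena ∩ Oren ∩ Sven: (none).
Ximena ∩ Oren ∩ Sven ∩ Isla: (none).
Ximena ∩ Oren ∩ Sven ∩ Isla ∩ Quinn: (none).
Ximena ∩ Oren ∩ Sven ∩ Isla ∩ Quinn ∩ Dilnoza: (none).
Windows ≥ 30 min: (none).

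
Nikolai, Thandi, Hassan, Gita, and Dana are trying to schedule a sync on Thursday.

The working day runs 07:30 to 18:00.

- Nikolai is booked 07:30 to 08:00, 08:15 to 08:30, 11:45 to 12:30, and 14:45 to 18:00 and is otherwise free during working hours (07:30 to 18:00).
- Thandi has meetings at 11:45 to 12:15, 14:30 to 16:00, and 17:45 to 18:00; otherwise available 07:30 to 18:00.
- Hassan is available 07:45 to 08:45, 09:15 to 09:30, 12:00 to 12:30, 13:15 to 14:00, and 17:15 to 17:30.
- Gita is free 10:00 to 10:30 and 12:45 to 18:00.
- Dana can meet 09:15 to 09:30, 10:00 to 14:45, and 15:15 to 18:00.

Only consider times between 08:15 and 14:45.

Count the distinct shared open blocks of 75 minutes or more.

0

Nikolai free within 07:30–18:00: 08:00–08:15, 08:30–11:45, 12:30–14:45.
Thandi free within 07:30–18:00: 07:30–11:45, 12:15–14:30, 16:00–17:45.
Nikolai ∩ Thandi: 08:00–08:15, 08:30–11:45, 12:30–14:30.
Nikolai ∩ Thandi ∩ Hassan: 08:00–08:15, 08:30–08:45, 09:15–09:30, 13:15–14:00.
Nikolai ∩ Thandi ∩ Hassan ∩ Gita: 13:15–14:00.
Nikolai ∩ Thandi ∩ Hassan ∩ Gita ∩ Dana: 13:15–14:00.
Restricted to 08:15–14:45: 13:15–14:00.
Windows ≥ 75 min: (none).
That's 0 windows.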